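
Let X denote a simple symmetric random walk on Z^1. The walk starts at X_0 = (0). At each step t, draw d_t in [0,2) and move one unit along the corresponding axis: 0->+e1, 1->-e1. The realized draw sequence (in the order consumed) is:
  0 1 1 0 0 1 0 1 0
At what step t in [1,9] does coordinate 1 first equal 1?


t=0: X=(0), d=0 → +e1, X_1=(1)
t=1: X=(1), d=1 → -e1, X_2=(0)
t=2: X=(0), d=1 → -e1, X_3=(-1)
t=3: X=(-1), d=0 → +e1, X_4=(0)
t=4: X=(0), d=0 → +e1, X_5=(1)
t=5: X=(1), d=1 → -e1, X_6=(0)
t=6: X=(0), d=0 → +e1, X_7=(1)
t=7: X=(1), d=1 → -e1, X_8=(0)
t=8: X=(0), d=0 → +e1, X_9=(1)

1


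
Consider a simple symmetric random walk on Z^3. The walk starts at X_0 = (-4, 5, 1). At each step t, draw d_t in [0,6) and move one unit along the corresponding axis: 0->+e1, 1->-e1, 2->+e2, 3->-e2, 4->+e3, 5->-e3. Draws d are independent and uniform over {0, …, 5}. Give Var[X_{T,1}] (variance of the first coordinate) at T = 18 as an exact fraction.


6

Outcome values over d=0..5: [1, -1, 0, 0, 0, 0]
Σy = 0, Σy² = 2, M = 6
μ = 0/6 = 0,  σ² = 2/6 − (0)² = 1/3
Independent increments: Var[X_18] = 18·σ² = 18·(1/3) = 6


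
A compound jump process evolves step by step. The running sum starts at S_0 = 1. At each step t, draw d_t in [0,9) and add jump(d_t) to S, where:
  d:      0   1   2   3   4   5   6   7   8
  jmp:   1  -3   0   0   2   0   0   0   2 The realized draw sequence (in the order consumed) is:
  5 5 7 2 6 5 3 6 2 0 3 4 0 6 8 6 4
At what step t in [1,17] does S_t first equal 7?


15

t=0: S=1, d=5, jump=0, S_1=1
t=1: S=1, d=5, jump=0, S_2=1
t=2: S=1, d=7, jump=0, S_3=1
t=3: S=1, d=2, jump=0, S_4=1
t=4: S=1, d=6, jump=0, S_5=1
t=5: S=1, d=5, jump=0, S_6=1
t=6: S=1, d=3, jump=0, S_7=1
t=7: S=1, d=6, jump=0, S_8=1
t=8: S=1, d=2, jump=0, S_9=1
t=9: S=1, d=0, jump=1, S_10=2
t=10: S=2, d=3, jump=0, S_11=2
t=11: S=2, d=4, jump=2, S_12=4
t=12: S=4, d=0, jump=1, S_13=5
t=13: S=5, d=6, jump=0, S_14=5
t=14: S=5, d=8, jump=2, S_15=7
t=15: S=7, d=6, jump=0, S_16=7
t=16: S=7, d=4, jump=2, S_17=9


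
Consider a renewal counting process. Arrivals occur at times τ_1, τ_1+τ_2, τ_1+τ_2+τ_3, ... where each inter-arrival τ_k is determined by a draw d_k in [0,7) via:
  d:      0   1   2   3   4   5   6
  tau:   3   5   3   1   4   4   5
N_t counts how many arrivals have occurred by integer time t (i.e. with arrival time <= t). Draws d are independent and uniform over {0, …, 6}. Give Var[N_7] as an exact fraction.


306117164954/678223072849

Inter-arrival values over d=0..6: [3, 5, 3, 1, 4, 4, 5]
Each d has probability 1/7, so the pmf of τ is: f(1) = 1/7, f(3) = 2/7, f(4) = 2/7, f(5) = 2/7
Let p_n(j) = P(N_n = j), with p_0 = [1]. Condition on τ_1: p_n(0) = P(τ > n), and for j >= 1, p_n(j) = Σ_{k<=n} f(k)·p_{n−k}(j−1)
p_1 = [6/7, 1/7]  (j = 0..1)
p_2 = [6/7, 6/49, 1/49]  (j = 0..2)
p_3 = [4/7, 20/49, 6/343, 1/343]  (j = 0..3)
p_4 = [2/7, 30/49, 34/343, 6/2401, 1/2401]  (j = 0..4)
p_5 = [0, 40/49, 8/49, 48/2401, 6/16807, 1/16807]  (j = 0..5)
p_6 = [0, 32/49, 106/343, 82/2401, 62/16807, 6/117649, 1/117649]  (j = 0..6)
p_7 = [0, 24/49, 144/343, 200/2401, 108/16807, 76/117649, 6/823543, 1/823543]  (j = 0..7)
E[N_7] = Σ j·p_7(j) = 1324527/823543;  E[N_7²] = Σ j²·p_7(j) = 2501981/823543
Var[N_7] = 2501981/823543 − (1324527/823543)² = 306117164954/678223072849


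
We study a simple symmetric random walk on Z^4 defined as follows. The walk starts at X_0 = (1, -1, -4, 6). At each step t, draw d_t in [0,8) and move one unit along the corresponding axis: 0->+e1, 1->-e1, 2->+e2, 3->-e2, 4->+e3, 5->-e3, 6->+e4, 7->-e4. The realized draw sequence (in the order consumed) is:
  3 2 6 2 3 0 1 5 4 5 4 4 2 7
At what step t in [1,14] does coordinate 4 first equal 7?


t=0: X=(1, -1, -4, 6), d=3 → -e2, X_1=(1, -2, -4, 6)
t=1: X=(1, -2, -4, 6), d=2 → +e2, X_2=(1, -1, -4, 6)
t=2: X=(1, -1, -4, 6), d=6 → +e4, X_3=(1, -1, -4, 7)
t=3: X=(1, -1, -4, 7), d=2 → +e2, X_4=(1, 0, -4, 7)
t=4: X=(1, 0, -4, 7), d=3 → -e2, X_5=(1, -1, -4, 7)
t=5: X=(1, -1, -4, 7), d=0 → +e1, X_6=(2, -1, -4, 7)
t=6: X=(2, -1, -4, 7), d=1 → -e1, X_7=(1, -1, -4, 7)
t=7: X=(1, -1, -4, 7), d=5 → -e3, X_8=(1, -1, -5, 7)
t=8: X=(1, -1, -5, 7), d=4 → +e3, X_9=(1, -1, -4, 7)
t=9: X=(1, -1, -4, 7), d=5 → -e3, X_10=(1, -1, -5, 7)
t=10: X=(1, -1, -5, 7), d=4 → +e3, X_11=(1, -1, -4, 7)
t=11: X=(1, -1, -4, 7), d=4 → +e3, X_12=(1, -1, -3, 7)
t=12: X=(1, -1, -3, 7), d=2 → +e2, X_13=(1, 0, -3, 7)
t=13: X=(1, 0, -3, 7), d=7 → -e4, X_14=(1, 0, -3, 6)

3


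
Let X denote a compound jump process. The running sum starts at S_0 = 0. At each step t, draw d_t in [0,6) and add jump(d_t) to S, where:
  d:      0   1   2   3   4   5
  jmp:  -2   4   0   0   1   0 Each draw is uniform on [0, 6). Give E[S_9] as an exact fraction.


Outcome values over d=0..5: [-2, 4, 0, 0, 1, 0]
Σy = 3, Σy² = 21, M = 6
μ = 3/6 = 1/2,  σ² = 21/6 − (1/2)² = 13/4
E[S_9] = 0 + 9·(1/2) = 9/2

9/2


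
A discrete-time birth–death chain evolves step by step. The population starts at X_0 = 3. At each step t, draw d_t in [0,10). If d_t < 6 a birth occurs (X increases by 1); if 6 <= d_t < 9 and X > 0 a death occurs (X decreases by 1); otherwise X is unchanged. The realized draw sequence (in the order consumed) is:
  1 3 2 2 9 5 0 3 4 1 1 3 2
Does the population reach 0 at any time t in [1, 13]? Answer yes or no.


no

t=0: X=3, d=1 → birth, X_1=4
t=1: X=4, d=3 → birth, X_2=5
t=2: X=5, d=2 → birth, X_3=6
t=3: X=6, d=2 → birth, X_4=7
t=4: X=7, d=9 → hold, X_5=7
t=5: X=7, d=5 → birth, X_6=8
t=6: X=8, d=0 → birth, X_7=9
t=7: X=9, d=3 → birth, X_8=10
t=8: X=10, d=4 → birth, X_9=11
t=9: X=11, d=1 → birth, X_10=12
t=10: X=12, d=1 → birth, X_11=13
t=11: X=13, d=3 → birth, X_12=14
t=12: X=14, d=2 → birth, X_13=15


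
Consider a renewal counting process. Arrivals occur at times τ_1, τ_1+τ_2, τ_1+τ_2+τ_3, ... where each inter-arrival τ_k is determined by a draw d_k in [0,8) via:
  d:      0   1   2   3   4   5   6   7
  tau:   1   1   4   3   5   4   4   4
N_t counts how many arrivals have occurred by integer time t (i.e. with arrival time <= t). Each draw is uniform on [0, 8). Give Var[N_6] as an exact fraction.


Inter-arrival values over d=0..7: [1, 1, 4, 3, 5, 4, 4, 4]
Each d has probability 1/8, so the pmf of τ is: f(1) = 1/4, f(3) = 1/8, f(4) = 1/2, f(5) = 1/8
Let p_n(j) = P(N_n = j), with p_0 = [1]. Condition on τ_1: p_n(0) = P(τ > n), and for j >= 1, p_n(j) = Σ_{k<=n} f(k)·p_{n−k}(j−1)
p_1 = [3/4, 1/4]  (j = 0..1)
p_2 = [3/4, 3/16, 1/16]  (j = 0..2)
p_3 = [5/8, 5/16, 3/64, 1/64]  (j = 0..3)
p_4 = [1/8, 3/4, 7/64, 3/256, 1/256]  (j = 0..4)
p_5 = [0, 5/8, 43/128, 9/256, 3/1024, 1/1024]  (j = 0..5)
p_6 = [0, 35/64, 41/128, 31/256, 11/1024, 3/4096, 1/4096]  (j = 0..6)
E[N_6] = Σ j·p_6(j) = 6549/4096;  E[N_6²] = Σ j²·p_6(j) = 12767/4096
Var[N_6] = 12767/4096 − (6549/4096)² = 9404231/16777216

9404231/16777216


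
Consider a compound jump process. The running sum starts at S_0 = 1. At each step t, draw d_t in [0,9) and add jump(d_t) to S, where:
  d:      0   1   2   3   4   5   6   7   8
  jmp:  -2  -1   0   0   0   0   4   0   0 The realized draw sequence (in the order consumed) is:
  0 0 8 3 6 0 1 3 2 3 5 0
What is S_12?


t=0: S=1, d=0, jump=-2, S_1=-1
t=1: S=-1, d=0, jump=-2, S_2=-3
t=2: S=-3, d=8, jump=0, S_3=-3
t=3: S=-3, d=3, jump=0, S_4=-3
t=4: S=-3, d=6, jump=4, S_5=1
t=5: S=1, d=0, jump=-2, S_6=-1
t=6: S=-1, d=1, jump=-1, S_7=-2
t=7: S=-2, d=3, jump=0, S_8=-2
t=8: S=-2, d=2, jump=0, S_9=-2
t=9: S=-2, d=3, jump=0, S_10=-2
t=10: S=-2, d=5, jump=0, S_11=-2
t=11: S=-2, d=0, jump=-2, S_12=-4

-4


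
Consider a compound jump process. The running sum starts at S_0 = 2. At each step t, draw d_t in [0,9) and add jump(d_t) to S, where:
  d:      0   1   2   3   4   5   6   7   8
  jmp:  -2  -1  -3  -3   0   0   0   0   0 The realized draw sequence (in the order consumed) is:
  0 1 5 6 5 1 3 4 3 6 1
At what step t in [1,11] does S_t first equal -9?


t=0: S=2, d=0, jump=-2, S_1=0
t=1: S=0, d=1, jump=-1, S_2=-1
t=2: S=-1, d=5, jump=0, S_3=-1
t=3: S=-1, d=6, jump=0, S_4=-1
t=4: S=-1, d=5, jump=0, S_5=-1
t=5: S=-1, d=1, jump=-1, S_6=-2
t=6: S=-2, d=3, jump=-3, S_7=-5
t=7: S=-5, d=4, jump=0, S_8=-5
t=8: S=-5, d=3, jump=-3, S_9=-8
t=9: S=-8, d=6, jump=0, S_10=-8
t=10: S=-8, d=1, jump=-1, S_11=-9

11


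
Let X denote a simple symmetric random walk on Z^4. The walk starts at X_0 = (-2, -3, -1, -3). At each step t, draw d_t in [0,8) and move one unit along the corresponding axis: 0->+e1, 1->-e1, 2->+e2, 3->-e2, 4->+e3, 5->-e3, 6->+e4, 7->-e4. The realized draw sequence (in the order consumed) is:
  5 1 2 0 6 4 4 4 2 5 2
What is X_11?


(-2, 0, 0, -2)

t=0: X=(-2, -3, -1, -3), d=5 → -e3, X_1=(-2, -3, -2, -3)
t=1: X=(-2, -3, -2, -3), d=1 → -e1, X_2=(-3, -3, -2, -3)
t=2: X=(-3, -3, -2, -3), d=2 → +e2, X_3=(-3, -2, -2, -3)
t=3: X=(-3, -2, -2, -3), d=0 → +e1, X_4=(-2, -2, -2, -3)
t=4: X=(-2, -2, -2, -3), d=6 → +e4, X_5=(-2, -2, -2, -2)
t=5: X=(-2, -2, -2, -2), d=4 → +e3, X_6=(-2, -2, -1, -2)
t=6: X=(-2, -2, -1, -2), d=4 → +e3, X_7=(-2, -2, 0, -2)
t=7: X=(-2, -2, 0, -2), d=4 → +e3, X_8=(-2, -2, 1, -2)
t=8: X=(-2, -2, 1, -2), d=2 → +e2, X_9=(-2, -1, 1, -2)
t=9: X=(-2, -1, 1, -2), d=5 → -e3, X_10=(-2, -1, 0, -2)
t=10: X=(-2, -1, 0, -2), d=2 → +e2, X_11=(-2, 0, 0, -2)


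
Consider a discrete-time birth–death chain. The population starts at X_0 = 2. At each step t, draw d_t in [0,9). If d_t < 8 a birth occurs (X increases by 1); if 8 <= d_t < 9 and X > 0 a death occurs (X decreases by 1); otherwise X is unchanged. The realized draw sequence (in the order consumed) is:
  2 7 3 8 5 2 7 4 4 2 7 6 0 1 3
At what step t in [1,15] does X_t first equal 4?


2

t=0: X=2, d=2 → birth, X_1=3
t=1: X=3, d=7 → birth, X_2=4
t=2: X=4, d=3 → birth, X_3=5
t=3: X=5, d=8 → death, X_4=4
t=4: X=4, d=5 → birth, X_5=5
t=5: X=5, d=2 → birth, X_6=6
t=6: X=6, d=7 → birth, X_7=7
t=7: X=7, d=4 → birth, X_8=8
t=8: X=8, d=4 → birth, X_9=9
t=9: X=9, d=2 → birth, X_10=10
t=10: X=10, d=7 → birth, X_11=11
t=11: X=11, d=6 → birth, X_12=12
t=12: X=12, d=0 → birth, X_13=13
t=13: X=13, d=1 → birth, X_14=14
t=14: X=14, d=3 → birth, X_15=15


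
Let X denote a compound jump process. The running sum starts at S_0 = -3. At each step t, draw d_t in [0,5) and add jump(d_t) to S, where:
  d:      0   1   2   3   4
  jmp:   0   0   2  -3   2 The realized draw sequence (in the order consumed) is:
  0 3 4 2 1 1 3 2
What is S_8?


-3

t=0: S=-3, d=0, jump=0, S_1=-3
t=1: S=-3, d=3, jump=-3, S_2=-6
t=2: S=-6, d=4, jump=2, S_3=-4
t=3: S=-4, d=2, jump=2, S_4=-2
t=4: S=-2, d=1, jump=0, S_5=-2
t=5: S=-2, d=1, jump=0, S_6=-2
t=6: S=-2, d=3, jump=-3, S_7=-5
t=7: S=-5, d=2, jump=2, S_8=-3


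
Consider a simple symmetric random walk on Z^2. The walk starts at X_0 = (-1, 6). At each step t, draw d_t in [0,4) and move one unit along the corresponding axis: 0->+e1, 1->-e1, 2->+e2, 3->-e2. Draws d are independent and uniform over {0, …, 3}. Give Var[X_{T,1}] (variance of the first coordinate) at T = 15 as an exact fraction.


15/2

Outcome values over d=0..3: [1, -1, 0, 0]
Σy = 0, Σy² = 2, M = 4
μ = 0/4 = 0,  σ² = 2/4 − (0)² = 1/2
Independent increments: Var[X_15] = 15·σ² = 15·(1/2) = 15/2


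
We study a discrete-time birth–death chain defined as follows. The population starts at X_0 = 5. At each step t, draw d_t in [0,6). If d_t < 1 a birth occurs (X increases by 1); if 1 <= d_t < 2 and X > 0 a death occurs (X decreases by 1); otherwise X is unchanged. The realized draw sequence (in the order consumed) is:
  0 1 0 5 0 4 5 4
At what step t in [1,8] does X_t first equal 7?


t=0: X=5, d=0 → birth, X_1=6
t=1: X=6, d=1 → death, X_2=5
t=2: X=5, d=0 → birth, X_3=6
t=3: X=6, d=5 → hold, X_4=6
t=4: X=6, d=0 → birth, X_5=7
t=5: X=7, d=4 → hold, X_6=7
t=6: X=7, d=5 → hold, X_7=7
t=7: X=7, d=4 → hold, X_8=7

5


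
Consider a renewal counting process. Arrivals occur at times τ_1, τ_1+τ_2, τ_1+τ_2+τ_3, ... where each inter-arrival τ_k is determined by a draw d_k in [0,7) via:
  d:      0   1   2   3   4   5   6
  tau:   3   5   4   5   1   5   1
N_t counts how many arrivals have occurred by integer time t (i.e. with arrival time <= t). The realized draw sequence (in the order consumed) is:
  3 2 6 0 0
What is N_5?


1

draw d_1=3: τ_1=5, arrival time A_1=5
draw d_2=2: τ_2=4, arrival time A_2=9
draw d_3=6: τ_3=1, arrival time A_3=10
draw d_4=0: τ_4=3, arrival time A_4=13
draw d_5=0: τ_5=3, arrival time A_5=16
N_t over t=0..5: 0:0 1:0 2:0 3:0 4:0 5:1


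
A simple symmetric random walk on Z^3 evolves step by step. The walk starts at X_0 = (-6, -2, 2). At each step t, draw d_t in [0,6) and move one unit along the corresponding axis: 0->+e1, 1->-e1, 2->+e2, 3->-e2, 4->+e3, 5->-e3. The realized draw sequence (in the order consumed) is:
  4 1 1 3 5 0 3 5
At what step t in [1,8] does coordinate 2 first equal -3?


4

t=0: X=(-6, -2, 2), d=4 → +e3, X_1=(-6, -2, 3)
t=1: X=(-6, -2, 3), d=1 → -e1, X_2=(-7, -2, 3)
t=2: X=(-7, -2, 3), d=1 → -e1, X_3=(-8, -2, 3)
t=3: X=(-8, -2, 3), d=3 → -e2, X_4=(-8, -3, 3)
t=4: X=(-8, -3, 3), d=5 → -e3, X_5=(-8, -3, 2)
t=5: X=(-8, -3, 2), d=0 → +e1, X_6=(-7, -3, 2)
t=6: X=(-7, -3, 2), d=3 → -e2, X_7=(-7, -4, 2)
t=7: X=(-7, -4, 2), d=5 → -e3, X_8=(-7, -4, 1)


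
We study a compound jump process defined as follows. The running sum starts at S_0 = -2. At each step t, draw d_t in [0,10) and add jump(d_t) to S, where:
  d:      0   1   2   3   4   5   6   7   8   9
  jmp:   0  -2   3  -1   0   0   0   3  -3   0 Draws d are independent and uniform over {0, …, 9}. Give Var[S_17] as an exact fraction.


272/5

Outcome values over d=0..9: [0, -2, 3, -1, 0, 0, 0, 3, -3, 0]
Σy = 0, Σy² = 32, M = 10
μ = 0/10 = 0,  σ² = 32/10 − (0)² = 16/5
Independent increments: Var[S_17] = 17·σ² = 17·(16/5) = 272/5


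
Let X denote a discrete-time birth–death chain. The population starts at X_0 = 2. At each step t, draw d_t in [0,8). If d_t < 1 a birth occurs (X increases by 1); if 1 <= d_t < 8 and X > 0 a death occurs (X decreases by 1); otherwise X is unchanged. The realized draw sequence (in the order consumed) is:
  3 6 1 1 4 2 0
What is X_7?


1

t=0: X=2, d=3 → death, X_1=1
t=1: X=1, d=6 → death, X_2=0
t=2: X=0, d=1 → hold, X_3=0
t=3: X=0, d=1 → hold, X_4=0
t=4: X=0, d=4 → hold, X_5=0
t=5: X=0, d=2 → hold, X_6=0
t=6: X=0, d=0 → birth, X_7=1


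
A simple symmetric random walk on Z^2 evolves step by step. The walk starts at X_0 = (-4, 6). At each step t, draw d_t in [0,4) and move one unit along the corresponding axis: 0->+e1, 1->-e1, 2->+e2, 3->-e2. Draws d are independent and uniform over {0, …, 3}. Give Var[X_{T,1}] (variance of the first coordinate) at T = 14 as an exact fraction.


Outcome values over d=0..3: [1, -1, 0, 0]
Σy = 0, Σy² = 2, M = 4
μ = 0/4 = 0,  σ² = 2/4 − (0)² = 1/2
Independent increments: Var[X_14] = 14·σ² = 14·(1/2) = 7

7


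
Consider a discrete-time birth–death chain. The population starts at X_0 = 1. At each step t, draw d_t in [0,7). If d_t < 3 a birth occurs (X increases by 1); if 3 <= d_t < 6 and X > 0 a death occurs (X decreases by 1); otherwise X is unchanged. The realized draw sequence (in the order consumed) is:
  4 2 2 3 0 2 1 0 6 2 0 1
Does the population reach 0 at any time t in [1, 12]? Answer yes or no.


t=0: X=1, d=4 → death, X_1=0
t=1: X=0, d=2 → birth, X_2=1
t=2: X=1, d=2 → birth, X_3=2
t=3: X=2, d=3 → death, X_4=1
t=4: X=1, d=0 → birth, X_5=2
t=5: X=2, d=2 → birth, X_6=3
t=6: X=3, d=1 → birth, X_7=4
t=7: X=4, d=0 → birth, X_8=5
t=8: X=5, d=6 → hold, X_9=5
t=9: X=5, d=2 → birth, X_10=6
t=10: X=6, d=0 → birth, X_11=7
t=11: X=7, d=1 → birth, X_12=8

yes


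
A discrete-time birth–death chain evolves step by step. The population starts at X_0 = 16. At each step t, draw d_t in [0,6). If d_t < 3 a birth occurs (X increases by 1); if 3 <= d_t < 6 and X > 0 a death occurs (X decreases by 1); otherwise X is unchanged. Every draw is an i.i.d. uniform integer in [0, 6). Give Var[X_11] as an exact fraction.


X can drop by at most 1 per step and X_0 = 16 > T = 11, so X_t >= 16 − t >= 5 > 0 for every t <= 11: the floor at 0 (the 'and X > 0' condition) never binds. Hence X_11 = X_0 + Σ_{t<11} Y_t with i.i.d. increments Y_t = y(d_t) ∈ {+1, −1, 0}.
Outcome values over d=0..5: [1, 1, 1, -1, -1, -1]
Σy = 0, Σy² = 6, M = 6
μ = 0/6 = 0,  σ² = 6/6 − (0)² = 1
Independent increments: Var[X_11] = 11·σ² = 11·(1) = 11

11


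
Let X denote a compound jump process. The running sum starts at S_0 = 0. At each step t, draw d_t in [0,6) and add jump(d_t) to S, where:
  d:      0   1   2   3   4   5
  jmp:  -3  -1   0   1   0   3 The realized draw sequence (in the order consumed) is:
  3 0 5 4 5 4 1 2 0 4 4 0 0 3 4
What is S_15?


-5

t=0: S=0, d=3, jump=1, S_1=1
t=1: S=1, d=0, jump=-3, S_2=-2
t=2: S=-2, d=5, jump=3, S_3=1
t=3: S=1, d=4, jump=0, S_4=1
t=4: S=1, d=5, jump=3, S_5=4
t=5: S=4, d=4, jump=0, S_6=4
t=6: S=4, d=1, jump=-1, S_7=3
t=7: S=3, d=2, jump=0, S_8=3
t=8: S=3, d=0, jump=-3, S_9=0
t=9: S=0, d=4, jump=0, S_10=0
t=10: S=0, d=4, jump=0, S_11=0
t=11: S=0, d=0, jump=-3, S_12=-3
t=12: S=-3, d=0, jump=-3, S_13=-6
t=13: S=-6, d=3, jump=1, S_14=-5
t=14: S=-5, d=4, jump=0, S_15=-5


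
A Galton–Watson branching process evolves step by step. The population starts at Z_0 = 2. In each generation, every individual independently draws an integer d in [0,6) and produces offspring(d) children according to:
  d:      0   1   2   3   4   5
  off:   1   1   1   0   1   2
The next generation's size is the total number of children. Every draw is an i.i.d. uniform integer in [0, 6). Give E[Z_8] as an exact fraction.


2

Outcome values over d=0..5: [1, 1, 1, 0, 1, 2]
Σy = 6, Σy² = 8, M = 6
μ = 6/6 = 1,  σ² = 8/6 − (1)² = 1/3
E[Z_0] = 2
E[Z_1] = 1·E[Z_0] = 2
E[Z_2] = 1·E[Z_1] = 2
E[Z_3] = 1·E[Z_2] = 2
E[Z_4] = 1·E[Z_3] = 2
E[Z_5] = 1·E[Z_4] = 2
E[Z_6] = 1·E[Z_5] = 2
E[Z_7] = 1·E[Z_6] = 2
E[Z_8] = 1·E[Z_7] = 2


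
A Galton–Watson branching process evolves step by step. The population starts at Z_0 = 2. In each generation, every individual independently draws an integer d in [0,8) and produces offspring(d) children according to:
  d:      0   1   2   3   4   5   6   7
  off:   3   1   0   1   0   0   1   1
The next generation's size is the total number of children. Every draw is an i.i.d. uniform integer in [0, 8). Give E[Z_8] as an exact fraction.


5764801/8388608

Outcome values over d=0..7: [3, 1, 0, 1, 0, 0, 1, 1]
Σy = 7, Σy² = 13, M = 8
μ = 7/8 = 7/8,  σ² = 13/8 − (7/8)² = 55/64
E[Z_0] = 2
E[Z_1] = 7/8·E[Z_0] = 7/4
E[Z_2] = 7/8·E[Z_1] = 49/32
E[Z_3] = 7/8·E[Z_2] = 343/256
E[Z_4] = 7/8·E[Z_3] = 2401/2048
E[Z_5] = 7/8·E[Z_4] = 16807/16384
E[Z_6] = 7/8·E[Z_5] = 117649/131072
E[Z_7] = 7/8·E[Z_6] = 823543/1048576
E[Z_8] = 7/8·E[Z_7] = 5764801/8388608


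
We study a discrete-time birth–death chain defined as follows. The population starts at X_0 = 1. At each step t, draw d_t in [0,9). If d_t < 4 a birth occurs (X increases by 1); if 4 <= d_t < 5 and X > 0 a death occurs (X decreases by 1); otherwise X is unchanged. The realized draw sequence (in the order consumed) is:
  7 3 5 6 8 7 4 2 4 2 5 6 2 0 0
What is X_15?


5

t=0: X=1, d=7 → hold, X_1=1
t=1: X=1, d=3 → birth, X_2=2
t=2: X=2, d=5 → hold, X_3=2
t=3: X=2, d=6 → hold, X_4=2
t=4: X=2, d=8 → hold, X_5=2
t=5: X=2, d=7 → hold, X_6=2
t=6: X=2, d=4 → death, X_7=1
t=7: X=1, d=2 → birth, X_8=2
t=8: X=2, d=4 → death, X_9=1
t=9: X=1, d=2 → birth, X_10=2
t=10: X=2, d=5 → hold, X_11=2
t=11: X=2, d=6 → hold, X_12=2
t=12: X=2, d=2 → birth, X_13=3
t=13: X=3, d=0 → birth, X_14=4
t=14: X=4, d=0 → birth, X_15=5


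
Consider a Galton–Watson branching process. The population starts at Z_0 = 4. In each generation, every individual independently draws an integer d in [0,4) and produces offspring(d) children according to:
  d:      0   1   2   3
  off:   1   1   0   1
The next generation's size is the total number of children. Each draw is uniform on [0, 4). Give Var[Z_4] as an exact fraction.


14175/16384

Outcome values over d=0..3: [1, 1, 0, 1]
Σy = 3, Σy² = 3, M = 4
μ = 3/4 = 3/4,  σ² = 3/4 − (3/4)² = 3/16
V_0 = 0, E_0 = 4
V_1 = 3/16·E_0 + (3/4)²·V_0 = 3/4;  E_1 = 3
V_2 = 3/16·E_1 + (3/4)²·V_1 = 63/64;  E_2 = 9/4
V_3 = 3/16·E_2 + (3/4)²·V_2 = 999/1024;  E_3 = 27/16
V_4 = 3/16·E_3 + (3/4)²·V_3 = 14175/16384;  E_4 = 81/64


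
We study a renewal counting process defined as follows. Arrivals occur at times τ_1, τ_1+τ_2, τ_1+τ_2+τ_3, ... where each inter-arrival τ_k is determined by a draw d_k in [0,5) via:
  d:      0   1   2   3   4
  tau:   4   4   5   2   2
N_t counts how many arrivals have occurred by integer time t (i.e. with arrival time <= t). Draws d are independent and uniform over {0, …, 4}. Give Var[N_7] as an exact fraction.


Inter-arrival values over d=0..4: [4, 4, 5, 2, 2]
Each d has probability 1/5, so the pmf of τ is: f(2) = 2/5, f(4) = 2/5, f(5) = 1/5
Let p_n(j) = P(N_n = j), with p_0 = [1]. Condition on τ_1: p_n(0) = P(τ > n), and for j >= 1, p_n(j) = Σ_{k<=n} f(k)·p_{n−k}(j−1)
p_1 = [1]  (j = 0)
p_2 = [3/5, 2/5]  (j = 0..1)
p_3 = [3/5, 2/5]  (j = 0..1)
p_4 = [1/5, 16/25, 4/25]  (j = 0..2)
p_5 = [0, 21/25, 4/25]  (j = 0..2)
p_6 = [0, 13/25, 52/125, 8/125]  (j = 0..3)
p_7 = [0, 9/25, 72/125, 8/125]  (j = 0..3)
E[N_7] = Σ j·p_7(j) = 213/125;  E[N_7²] = Σ j²·p_7(j) = 81/25
Var[N_7] = 81/25 − (213/125)² = 5256/15625

5256/15625


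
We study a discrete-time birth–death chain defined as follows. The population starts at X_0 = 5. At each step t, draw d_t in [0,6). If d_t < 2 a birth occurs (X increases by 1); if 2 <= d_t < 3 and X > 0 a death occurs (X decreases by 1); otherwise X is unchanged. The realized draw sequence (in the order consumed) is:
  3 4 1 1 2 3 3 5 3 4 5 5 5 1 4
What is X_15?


t=0: X=5, d=3 → hold, X_1=5
t=1: X=5, d=4 → hold, X_2=5
t=2: X=5, d=1 → birth, X_3=6
t=3: X=6, d=1 → birth, X_4=7
t=4: X=7, d=2 → death, X_5=6
t=5: X=6, d=3 → hold, X_6=6
t=6: X=6, d=3 → hold, X_7=6
t=7: X=6, d=5 → hold, X_8=6
t=8: X=6, d=3 → hold, X_9=6
t=9: X=6, d=4 → hold, X_10=6
t=10: X=6, d=5 → hold, X_11=6
t=11: X=6, d=5 → hold, X_12=6
t=12: X=6, d=5 → hold, X_13=6
t=13: X=6, d=1 → birth, X_14=7
t=14: X=7, d=4 → hold, X_15=7

7


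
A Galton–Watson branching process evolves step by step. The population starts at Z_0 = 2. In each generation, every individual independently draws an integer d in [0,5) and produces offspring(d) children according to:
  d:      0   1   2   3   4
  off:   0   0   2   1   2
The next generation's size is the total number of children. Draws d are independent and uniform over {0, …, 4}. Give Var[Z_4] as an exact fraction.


32/5

Outcome values over d=0..4: [0, 0, 2, 1, 2]
Σy = 5, Σy² = 9, M = 5
μ = 5/5 = 1,  σ² = 9/5 − (1)² = 4/5
V_0 = 0, E_0 = 2
V_1 = 4/5·E_0 + (1)²·V_0 = 8/5;  E_1 = 2
V_2 = 4/5·E_1 + (1)²·V_1 = 16/5;  E_2 = 2
V_3 = 4/5·E_2 + (1)²·V_2 = 24/5;  E_3 = 2
V_4 = 4/5·E_3 + (1)²·V_3 = 32/5;  E_4 = 2


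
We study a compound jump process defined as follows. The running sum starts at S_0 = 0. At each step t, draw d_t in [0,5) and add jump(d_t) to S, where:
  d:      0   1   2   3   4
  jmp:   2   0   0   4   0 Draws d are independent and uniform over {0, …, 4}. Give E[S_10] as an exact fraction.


12

Outcome values over d=0..4: [2, 0, 0, 4, 0]
Σy = 6, Σy² = 20, M = 5
μ = 6/5 = 6/5,  σ² = 20/5 − (6/5)² = 64/25
E[S_10] = 0 + 10·(6/5) = 12


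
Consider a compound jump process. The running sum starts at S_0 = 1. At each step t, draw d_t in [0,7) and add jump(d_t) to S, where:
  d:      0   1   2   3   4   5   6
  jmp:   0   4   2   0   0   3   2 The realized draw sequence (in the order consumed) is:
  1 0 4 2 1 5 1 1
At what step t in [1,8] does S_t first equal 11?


5

t=0: S=1, d=1, jump=4, S_1=5
t=1: S=5, d=0, jump=0, S_2=5
t=2: S=5, d=4, jump=0, S_3=5
t=3: S=5, d=2, jump=2, S_4=7
t=4: S=7, d=1, jump=4, S_5=11
t=5: S=11, d=5, jump=3, S_6=14
t=6: S=14, d=1, jump=4, S_7=18
t=7: S=18, d=1, jump=4, S_8=22


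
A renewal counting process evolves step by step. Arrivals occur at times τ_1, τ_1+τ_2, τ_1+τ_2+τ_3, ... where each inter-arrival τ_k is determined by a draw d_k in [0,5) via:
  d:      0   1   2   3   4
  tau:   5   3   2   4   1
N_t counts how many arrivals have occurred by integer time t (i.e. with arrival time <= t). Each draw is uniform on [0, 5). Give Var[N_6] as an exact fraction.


145567664/244140625

Inter-arrival values over d=0..4: [5, 3, 2, 4, 1]
Each d has probability 1/5, so the pmf of τ is: f(1) = 1/5, f(2) = 1/5, f(3) = 1/5, f(4) = 1/5, f(5) = 1/5
Let p_n(j) = P(N_n = j), with p_0 = [1]. Condition on τ_1: p_n(0) = P(τ > n), and for j >= 1, p_n(j) = Σ_{k<=n} f(k)·p_{n−k}(j−1)
p_1 = [4/5, 1/5]  (j = 0..1)
p_2 = [3/5, 9/25, 1/25]  (j = 0..2)
p_3 = [2/5, 12/25, 14/125, 1/125]  (j = 0..3)
p_4 = [1/5, 14/25, 26/125, 19/625, 1/625]  (j = 0..4)
p_5 = [0, 3/5, 8/25, 9/125, 24/3125, 1/3125]  (j = 0..5)
p_6 = [0, 2/5, 11/25, 17/125, 69/3125, 29/15625, 1/15625]  (j = 0..6)
E[N_6] = Σ j·p_6(j) = 27906/15625;  E[N_6²] = Σ j²·p_6(j) = 59156/15625
Var[N_6] = 59156/15625 − (27906/15625)² = 145567664/244140625


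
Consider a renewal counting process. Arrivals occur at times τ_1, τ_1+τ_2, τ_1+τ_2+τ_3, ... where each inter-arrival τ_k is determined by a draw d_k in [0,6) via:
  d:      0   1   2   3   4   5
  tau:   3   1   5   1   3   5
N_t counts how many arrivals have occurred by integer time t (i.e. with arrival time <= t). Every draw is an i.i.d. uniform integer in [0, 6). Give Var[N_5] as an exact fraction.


Inter-arrival values over d=0..5: [3, 1, 5, 1, 3, 5]
Each d has probability 1/6, so the pmf of τ is: f(1) = 1/3, f(3) = 1/3, f(5) = 1/3
Let p_n(j) = P(N_n = j), with p_0 = [1]. Condition on τ_1: p_n(0) = P(τ > n), and for j >= 1, p_n(j) = Σ_{k<=n} f(k)·p_{n−k}(j−1)
p_1 = [2/3, 1/3]  (j = 0..1)
p_2 = [2/3, 2/9, 1/9]  (j = 0..2)
p_3 = [1/3, 5/9, 2/27, 1/27]  (j = 0..3)
p_4 = [1/3, 1/3, 8/27, 2/81, 1/81]  (j = 0..4)
p_5 = [0, 2/3, 5/27, 11/81, 2/243, 1/243]  (j = 0..5)
E[N_5] = Σ j·p_5(j) = 364/243;  E[N_5²] = Σ j²·p_5(j) = 232/81
Var[N_5] = 232/81 − (364/243)² = 36632/59049

36632/59049


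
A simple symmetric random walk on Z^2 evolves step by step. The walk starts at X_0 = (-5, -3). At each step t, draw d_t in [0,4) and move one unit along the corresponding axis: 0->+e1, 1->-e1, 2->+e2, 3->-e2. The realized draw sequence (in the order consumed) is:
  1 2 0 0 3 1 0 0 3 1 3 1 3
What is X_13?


(-5, -6)

t=0: X=(-5, -3), d=1 → -e1, X_1=(-6, -3)
t=1: X=(-6, -3), d=2 → +e2, X_2=(-6, -2)
t=2: X=(-6, -2), d=0 → +e1, X_3=(-5, -2)
t=3: X=(-5, -2), d=0 → +e1, X_4=(-4, -2)
t=4: X=(-4, -2), d=3 → -e2, X_5=(-4, -3)
t=5: X=(-4, -3), d=1 → -e1, X_6=(-5, -3)
t=6: X=(-5, -3), d=0 → +e1, X_7=(-4, -3)
t=7: X=(-4, -3), d=0 → +e1, X_8=(-3, -3)
t=8: X=(-3, -3), d=3 → -e2, X_9=(-3, -4)
t=9: X=(-3, -4), d=1 → -e1, X_10=(-4, -4)
t=10: X=(-4, -4), d=3 → -e2, X_11=(-4, -5)
t=11: X=(-4, -5), d=1 → -e1, X_12=(-5, -5)
t=12: X=(-5, -5), d=3 → -e2, X_13=(-5, -6)


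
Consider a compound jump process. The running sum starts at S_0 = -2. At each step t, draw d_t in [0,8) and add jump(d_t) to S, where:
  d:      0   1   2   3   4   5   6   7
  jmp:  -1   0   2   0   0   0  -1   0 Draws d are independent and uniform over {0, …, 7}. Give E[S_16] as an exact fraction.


Outcome values over d=0..7: [-1, 0, 2, 0, 0, 0, -1, 0]
Σy = 0, Σy² = 6, M = 8
μ = 0/8 = 0,  σ² = 6/8 − (0)² = 3/4
E[S_16] = -2 + 16·(0) = -2

-2


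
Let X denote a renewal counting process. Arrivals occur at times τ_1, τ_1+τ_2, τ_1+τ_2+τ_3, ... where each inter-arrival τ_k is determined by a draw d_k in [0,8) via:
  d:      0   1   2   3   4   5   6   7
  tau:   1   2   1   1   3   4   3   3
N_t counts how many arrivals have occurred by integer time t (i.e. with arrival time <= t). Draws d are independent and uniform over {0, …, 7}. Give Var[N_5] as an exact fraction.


Inter-arrival values over d=0..7: [1, 2, 1, 1, 3, 4, 3, 3]
Each d has probability 1/8, so the pmf of τ is: f(1) = 3/8, f(2) = 1/8, f(3) = 3/8, f(4) = 1/8
Let p_n(j) = P(N_n = j), with p_0 = [1]. Condition on τ_1: p_n(0) = P(τ > n), and for j >= 1, p_n(j) = Σ_{k<=n} f(k)·p_{n−k}(j−1)
p_1 = [5/8, 3/8]  (j = 0..1)
p_2 = [1/2, 23/64, 9/64]  (j = 0..2)
p_3 = [1/8, 41/64, 93/512, 27/512]  (j = 0..3)
p_4 = [0, 15/32, 109/256, 351/4096, 81/4096]  (j = 0..4)
p_5 = [0, 9/32, 7/16, 963/4096, 1269/32768, 243/32768]  (j = 0..5)
E[N_5] = Σ j·p_5(j) = 67291/32768;  E[N_5²] = Σ j²·p_5(j) = 162275/32768
Var[N_5] = 162275/32768 − (67291/32768)² = 789348519/1073741824

789348519/1073741824


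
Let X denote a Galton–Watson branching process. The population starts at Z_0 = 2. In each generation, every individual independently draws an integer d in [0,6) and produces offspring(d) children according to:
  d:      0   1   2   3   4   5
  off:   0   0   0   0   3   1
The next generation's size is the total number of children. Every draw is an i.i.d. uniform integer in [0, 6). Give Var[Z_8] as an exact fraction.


17754880/43046721

Outcome values over d=0..5: [0, 0, 0, 0, 3, 1]
Σy = 4, Σy² = 10, M = 6
μ = 4/6 = 2/3,  σ² = 10/6 − (2/3)² = 11/9
V_0 = 0, E_0 = 2
V_1 = 11/9·E_0 + (2/3)²·V_0 = 22/9;  E_1 = 4/3
V_2 = 11/9·E_1 + (2/3)²·V_1 = 220/81;  E_2 = 8/9
V_3 = 11/9·E_2 + (2/3)²·V_2 = 1672/729;  E_3 = 16/27
V_4 = 11/9·E_3 + (2/3)²·V_3 = 11440/6561;  E_4 = 32/81
V_5 = 11/9·E_4 + (2/3)²·V_4 = 74272/59049;  E_5 = 64/243
V_6 = 11/9·E_5 + (2/3)²·V_5 = 468160/531441;  E_6 = 128/729
V_7 = 11/9·E_6 + (2/3)²·V_6 = 2899072/4782969;  E_7 = 256/2187
V_8 = 11/9·E_7 + (2/3)²·V_7 = 17754880/43046721;  E_8 = 512/6561


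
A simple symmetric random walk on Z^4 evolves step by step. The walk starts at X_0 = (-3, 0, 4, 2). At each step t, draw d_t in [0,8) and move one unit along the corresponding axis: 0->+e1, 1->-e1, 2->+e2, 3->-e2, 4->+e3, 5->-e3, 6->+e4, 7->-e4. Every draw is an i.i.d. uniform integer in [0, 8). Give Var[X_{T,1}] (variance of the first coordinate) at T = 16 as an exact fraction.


4

Outcome values over d=0..7: [1, -1, 0, 0, 0, 0, 0, 0]
Σy = 0, Σy² = 2, M = 8
μ = 0/8 = 0,  σ² = 2/8 − (0)² = 1/4
Independent increments: Var[X_16] = 16·σ² = 16·(1/4) = 4


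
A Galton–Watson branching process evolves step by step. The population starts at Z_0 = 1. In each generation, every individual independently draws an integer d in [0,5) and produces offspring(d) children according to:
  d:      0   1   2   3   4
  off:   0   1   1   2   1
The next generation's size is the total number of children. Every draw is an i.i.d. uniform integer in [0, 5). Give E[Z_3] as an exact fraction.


1

Outcome values over d=0..4: [0, 1, 1, 2, 1]
Σy = 5, Σy² = 7, M = 5
μ = 5/5 = 1,  σ² = 7/5 − (1)² = 2/5
E[Z_0] = 1
E[Z_1] = 1·E[Z_0] = 1
E[Z_2] = 1·E[Z_1] = 1
E[Z_3] = 1·E[Z_2] = 1


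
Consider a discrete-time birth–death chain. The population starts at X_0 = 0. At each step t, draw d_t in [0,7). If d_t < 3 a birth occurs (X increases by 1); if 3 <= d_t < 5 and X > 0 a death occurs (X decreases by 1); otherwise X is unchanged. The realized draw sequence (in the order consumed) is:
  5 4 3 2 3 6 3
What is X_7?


0

t=0: X=0, d=5 → hold, X_1=0
t=1: X=0, d=4 → hold, X_2=0
t=2: X=0, d=3 → hold, X_3=0
t=3: X=0, d=2 → birth, X_4=1
t=4: X=1, d=3 → death, X_5=0
t=5: X=0, d=6 → hold, X_6=0
t=6: X=0, d=3 → hold, X_7=0


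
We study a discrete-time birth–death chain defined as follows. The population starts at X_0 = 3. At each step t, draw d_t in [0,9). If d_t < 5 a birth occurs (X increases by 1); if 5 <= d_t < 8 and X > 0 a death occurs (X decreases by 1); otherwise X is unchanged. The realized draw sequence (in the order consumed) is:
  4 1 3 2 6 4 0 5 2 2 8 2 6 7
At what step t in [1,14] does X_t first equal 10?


t=0: X=3, d=4 → birth, X_1=4
t=1: X=4, d=1 → birth, X_2=5
t=2: X=5, d=3 → birth, X_3=6
t=3: X=6, d=2 → birth, X_4=7
t=4: X=7, d=6 → death, X_5=6
t=5: X=6, d=4 → birth, X_6=7
t=6: X=7, d=0 → birth, X_7=8
t=7: X=8, d=5 → death, X_8=7
t=8: X=7, d=2 → birth, X_9=8
t=9: X=8, d=2 → birth, X_10=9
t=10: X=9, d=8 → hold, X_11=9
t=11: X=9, d=2 → birth, X_12=10
t=12: X=10, d=6 → death, X_13=9
t=13: X=9, d=7 → death, X_14=8

12


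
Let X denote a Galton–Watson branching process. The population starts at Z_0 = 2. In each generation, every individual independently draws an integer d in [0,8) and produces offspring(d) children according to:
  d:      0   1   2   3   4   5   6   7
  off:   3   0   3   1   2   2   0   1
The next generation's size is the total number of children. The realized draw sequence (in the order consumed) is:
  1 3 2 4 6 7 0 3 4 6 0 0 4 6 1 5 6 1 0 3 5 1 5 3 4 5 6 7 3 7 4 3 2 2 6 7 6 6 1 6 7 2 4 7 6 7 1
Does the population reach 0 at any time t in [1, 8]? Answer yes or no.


no

gen 0: Z_0=2, draws=[1, 3], offspring=[0, 1], Z_1=1
gen 1: Z_1=1, draws=[2], offspring=[3], Z_2=3
gen 2: Z_2=3, draws=[4, 6, 7], offspring=[2, 0, 1], Z_3=3
gen 3: Z_3=3, draws=[0, 3, 4], offspring=[3, 1, 2], Z_4=6
gen 4: Z_4=6, draws=[6, 0, 0, 4, 6, 1], offspring=[0, 3, 3, 2, 0, 0], Z_5=8
gen 5: Z_5=8, draws=[5, 6, 1, 0, 3, 5, 1, 5], offspring=[2, 0, 0, 3, 1, 2, 0, 2], Z_6=10
gen 6: Z_6=10, draws=[3, 4, 5, 6, 7, 3, 7, 4, 3, 2], offspring=[1, 2, 2, 0, 1, 1, 1, 2, 1, 3], Z_7=14
gen 7: Z_7=14, draws=[2, 6, 7, 6, 6, 1, 6, 7, 2, 4, 7, 6, 7, 1], offspring=[3, 0, 1, 0, 0, 0, 0, 1, 3, 2, 1, 0, 1, 0], Z_8=12


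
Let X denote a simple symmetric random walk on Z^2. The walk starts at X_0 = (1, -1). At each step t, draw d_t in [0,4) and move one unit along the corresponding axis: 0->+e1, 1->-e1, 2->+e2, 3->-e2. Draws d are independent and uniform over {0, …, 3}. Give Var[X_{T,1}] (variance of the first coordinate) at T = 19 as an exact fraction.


19/2

Outcome values over d=0..3: [1, -1, 0, 0]
Σy = 0, Σy² = 2, M = 4
μ = 0/4 = 0,  σ² = 2/4 − (0)² = 1/2
Independent increments: Var[X_19] = 19·σ² = 19·(1/2) = 19/2


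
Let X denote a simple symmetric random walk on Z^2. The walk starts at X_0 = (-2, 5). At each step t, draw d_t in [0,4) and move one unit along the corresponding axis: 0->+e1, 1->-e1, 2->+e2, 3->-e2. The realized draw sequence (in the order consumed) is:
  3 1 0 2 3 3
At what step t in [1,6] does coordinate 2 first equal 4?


t=0: X=(-2, 5), d=3 → -e2, X_1=(-2, 4)
t=1: X=(-2, 4), d=1 → -e1, X_2=(-3, 4)
t=2: X=(-3, 4), d=0 → +e1, X_3=(-2, 4)
t=3: X=(-2, 4), d=2 → +e2, X_4=(-2, 5)
t=4: X=(-2, 5), d=3 → -e2, X_5=(-2, 4)
t=5: X=(-2, 4), d=3 → -e2, X_6=(-2, 3)

1


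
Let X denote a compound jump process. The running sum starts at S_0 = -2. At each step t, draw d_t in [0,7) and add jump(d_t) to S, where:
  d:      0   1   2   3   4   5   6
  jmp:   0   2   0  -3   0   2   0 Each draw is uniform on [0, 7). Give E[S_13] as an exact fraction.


Outcome values over d=0..6: [0, 2, 0, -3, 0, 2, 0]
Σy = 1, Σy² = 17, M = 7
μ = 1/7 = 1/7,  σ² = 17/7 − (1/7)² = 118/49
E[S_13] = -2 + 13·(1/7) = -1/7

-1/7


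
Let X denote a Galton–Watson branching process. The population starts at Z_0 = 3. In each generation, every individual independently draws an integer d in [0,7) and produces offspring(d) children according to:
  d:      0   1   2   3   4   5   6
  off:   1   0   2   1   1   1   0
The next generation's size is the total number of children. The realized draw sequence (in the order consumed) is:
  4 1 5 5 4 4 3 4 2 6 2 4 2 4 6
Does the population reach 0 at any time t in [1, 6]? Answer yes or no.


gen 0: Z_0=3, draws=[4, 1, 5], offspring=[1, 0, 1], Z_1=2
gen 1: Z_1=2, draws=[5, 4], offspring=[1, 1], Z_2=2
gen 2: Z_2=2, draws=[4, 3], offspring=[1, 1], Z_3=2
gen 3: Z_3=2, draws=[4, 2], offspring=[1, 2], Z_4=3
gen 4: Z_4=3, draws=[6, 2, 4], offspring=[0, 2, 1], Z_5=3
gen 5: Z_5=3, draws=[2, 4, 6], offspring=[2, 1, 0], Z_6=3

no


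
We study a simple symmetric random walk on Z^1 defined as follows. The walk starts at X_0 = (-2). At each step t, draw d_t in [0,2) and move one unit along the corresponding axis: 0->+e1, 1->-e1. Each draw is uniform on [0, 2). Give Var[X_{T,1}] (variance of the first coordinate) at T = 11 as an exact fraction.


Outcome values over d=0..1: [1, -1]
Σy = 0, Σy² = 2, M = 2
μ = 0/2 = 0,  σ² = 2/2 − (0)² = 1
Independent increments: Var[X_11] = 11·σ² = 11·(1) = 11

11


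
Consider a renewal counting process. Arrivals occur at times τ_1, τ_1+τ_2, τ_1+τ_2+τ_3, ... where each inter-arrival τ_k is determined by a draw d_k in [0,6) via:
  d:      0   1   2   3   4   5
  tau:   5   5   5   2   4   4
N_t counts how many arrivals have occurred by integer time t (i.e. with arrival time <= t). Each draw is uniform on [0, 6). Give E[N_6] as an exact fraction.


Inter-arrival values over d=0..5: [5, 5, 5, 2, 4, 4]
Each d has probability 1/6, so the pmf of τ is: f(2) = 1/6, f(4) = 1/3, f(5) = 1/2
Renewal equation for m(n) = E[N_n]: condition on τ_1 = k (if k <= n, one arrival plus a fresh copy on the remaining n−k steps): m(n) = F(n) + Σ_{k<=n} f(k)·m(n−k), where F(n) = P(τ <= n) and m(0) = 0
m(1) = F(1) = 0
m(2) = F(2) = 1/6
m(3) = F(3) = 1/6
m(4) = F(4) + f(2)·m(2) = 1/2 + 1/6·1/6 = 19/36
m(5) = F(5) + f(2)·m(3) = 1 + 1/6·1/6 = 37/36
m(6) = F(6) + f(2)·m(4) + f(4)·m(2) = 1 + 1/6·19/36 + 1/3·1/6 = 247/216
E[N_6] = m(6) = 247/216

247/216


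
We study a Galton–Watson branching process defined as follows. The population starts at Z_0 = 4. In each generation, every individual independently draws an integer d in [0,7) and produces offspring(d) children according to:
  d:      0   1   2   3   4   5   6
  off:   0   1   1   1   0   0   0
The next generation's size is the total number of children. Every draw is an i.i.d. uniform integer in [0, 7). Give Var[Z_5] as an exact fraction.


Outcome values over d=0..6: [0, 1, 1, 1, 0, 0, 0]
Σy = 3, Σy² = 3, M = 7
μ = 3/7 = 3/7,  σ² = 3/7 − (3/7)² = 12/49
V_0 = 0, E_0 = 4
V_1 = 12/49·E_0 + (3/7)²·V_0 = 48/49;  E_1 = 12/7
V_2 = 12/49·E_1 + (3/7)²·V_1 = 1440/2401;  E_2 = 36/49
V_3 = 12/49·E_2 + (3/7)²·V_2 = 34128/117649;  E_3 = 108/343
V_4 = 12/49·E_3 + (3/7)²·V_3 = 751680/5764801;  E_4 = 324/2401
V_5 = 12/49·E_4 + (3/7)²·V_4 = 16100208/282475249;  E_5 = 972/16807

16100208/282475249


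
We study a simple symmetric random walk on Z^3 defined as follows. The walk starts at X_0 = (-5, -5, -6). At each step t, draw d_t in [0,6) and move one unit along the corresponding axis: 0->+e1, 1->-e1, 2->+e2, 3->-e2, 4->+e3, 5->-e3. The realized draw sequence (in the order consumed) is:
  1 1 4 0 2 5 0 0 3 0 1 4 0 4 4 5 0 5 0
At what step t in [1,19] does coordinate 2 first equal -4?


5

t=0: X=(-5, -5, -6), d=1 → -e1, X_1=(-6, -5, -6)
t=1: X=(-6, -5, -6), d=1 → -e1, X_2=(-7, -5, -6)
t=2: X=(-7, -5, -6), d=4 → +e3, X_3=(-7, -5, -5)
t=3: X=(-7, -5, -5), d=0 → +e1, X_4=(-6, -5, -5)
t=4: X=(-6, -5, -5), d=2 → +e2, X_5=(-6, -4, -5)
t=5: X=(-6, -4, -5), d=5 → -e3, X_6=(-6, -4, -6)
t=6: X=(-6, -4, -6), d=0 → +e1, X_7=(-5, -4, -6)
t=7: X=(-5, -4, -6), d=0 → +e1, X_8=(-4, -4, -6)
t=8: X=(-4, -4, -6), d=3 → -e2, X_9=(-4, -5, -6)
t=9: X=(-4, -5, -6), d=0 → +e1, X_10=(-3, -5, -6)
t=10: X=(-3, -5, -6), d=1 → -e1, X_11=(-4, -5, -6)
t=11: X=(-4, -5, -6), d=4 → +e3, X_12=(-4, -5, -5)
t=12: X=(-4, -5, -5), d=0 → +e1, X_13=(-3, -5, -5)
t=13: X=(-3, -5, -5), d=4 → +e3, X_14=(-3, -5, -4)
t=14: X=(-3, -5, -4), d=4 → +e3, X_15=(-3, -5, -3)
t=15: X=(-3, -5, -3), d=5 → -e3, X_16=(-3, -5, -4)
t=16: X=(-3, -5, -4), d=0 → +e1, X_17=(-2, -5, -4)
t=17: X=(-2, -5, -4), d=5 → -e3, X_18=(-2, -5, -5)
t=18: X=(-2, -5, -5), d=0 → +e1, X_19=(-1, -5, -5)


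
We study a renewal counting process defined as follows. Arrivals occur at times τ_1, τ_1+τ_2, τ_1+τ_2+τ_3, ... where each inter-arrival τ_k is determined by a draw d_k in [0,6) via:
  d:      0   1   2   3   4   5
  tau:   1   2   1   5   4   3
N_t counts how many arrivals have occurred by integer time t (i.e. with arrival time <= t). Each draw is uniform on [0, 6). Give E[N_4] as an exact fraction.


421/324

Inter-arrival values over d=0..5: [1, 2, 1, 5, 4, 3]
Each d has probability 1/6, so the pmf of τ is: f(1) = 1/3, f(2) = 1/6, f(3) = 1/6, f(4) = 1/6, f(5) = 1/6
Renewal equation for m(n) = E[N_n]: condition on τ_1 = k (if k <= n, one arrival plus a fresh copy on the remaining n−k steps): m(n) = F(n) + Σ_{k<=n} f(k)·m(n−k), where F(n) = P(τ <= n) and m(0) = 0
m(1) = F(1) = 1/3
m(2) = F(2) + f(1)·m(1) = 1/2 + 1/3·1/3 = 11/18
m(3) = F(3) + f(1)·m(2) + f(2)·m(1) = 2/3 + 1/3·11/18 + 1/6·1/3 = 25/27
m(4) = F(4) + f(1)·m(3) + f(2)·m(2) + f(3)·m(1) = 5/6 + 1/3·25/27 + 1/6·11/18 + 1/6·1/3 = 421/324
E[N_4] = m(4) = 421/324
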